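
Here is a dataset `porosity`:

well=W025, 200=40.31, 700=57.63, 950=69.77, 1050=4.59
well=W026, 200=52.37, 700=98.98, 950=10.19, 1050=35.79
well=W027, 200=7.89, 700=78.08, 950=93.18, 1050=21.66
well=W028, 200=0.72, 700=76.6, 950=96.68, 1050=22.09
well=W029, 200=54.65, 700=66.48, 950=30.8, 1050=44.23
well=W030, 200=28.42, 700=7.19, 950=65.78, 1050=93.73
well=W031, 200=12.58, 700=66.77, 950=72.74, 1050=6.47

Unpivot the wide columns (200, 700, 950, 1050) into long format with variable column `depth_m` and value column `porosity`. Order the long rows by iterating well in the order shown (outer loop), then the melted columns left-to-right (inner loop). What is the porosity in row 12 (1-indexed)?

28 rows total (7 × 4). Row 12: index ⌊(12-1)/4⌋ = 2 into well → W027; (12-1) mod 4 = 3 into the melted columns → 1050.
So row 12 is (W027, 1050, 21.66); porosity = 21.66.

21.66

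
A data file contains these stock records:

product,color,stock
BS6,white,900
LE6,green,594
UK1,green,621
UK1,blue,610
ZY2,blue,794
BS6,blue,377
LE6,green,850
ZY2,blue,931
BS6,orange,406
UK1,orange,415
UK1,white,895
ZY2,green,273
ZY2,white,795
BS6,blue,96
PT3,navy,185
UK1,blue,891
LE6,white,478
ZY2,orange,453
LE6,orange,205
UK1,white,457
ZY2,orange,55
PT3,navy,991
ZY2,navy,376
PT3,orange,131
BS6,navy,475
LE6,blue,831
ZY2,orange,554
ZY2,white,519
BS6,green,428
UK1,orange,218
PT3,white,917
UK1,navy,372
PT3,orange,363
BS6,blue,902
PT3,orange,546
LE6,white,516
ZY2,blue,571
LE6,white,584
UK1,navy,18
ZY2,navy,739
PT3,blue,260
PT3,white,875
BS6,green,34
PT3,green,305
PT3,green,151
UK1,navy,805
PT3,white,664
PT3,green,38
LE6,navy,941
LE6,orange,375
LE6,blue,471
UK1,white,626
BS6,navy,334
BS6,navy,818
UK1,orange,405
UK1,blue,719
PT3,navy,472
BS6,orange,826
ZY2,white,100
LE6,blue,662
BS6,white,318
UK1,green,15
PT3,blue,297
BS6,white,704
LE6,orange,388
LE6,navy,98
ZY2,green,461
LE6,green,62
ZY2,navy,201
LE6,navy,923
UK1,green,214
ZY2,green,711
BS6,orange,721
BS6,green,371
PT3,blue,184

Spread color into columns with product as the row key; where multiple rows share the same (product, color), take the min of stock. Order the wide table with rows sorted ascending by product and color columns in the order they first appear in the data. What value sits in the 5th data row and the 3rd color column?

With rows sorted ascending by product, row 5 is product=ZY2. color columns in first-appearance order: white, green, blue, orange, navy; column 3 is blue.
Long rows with product=ZY2, color=blue: min(794, 931, 571) = 571.

571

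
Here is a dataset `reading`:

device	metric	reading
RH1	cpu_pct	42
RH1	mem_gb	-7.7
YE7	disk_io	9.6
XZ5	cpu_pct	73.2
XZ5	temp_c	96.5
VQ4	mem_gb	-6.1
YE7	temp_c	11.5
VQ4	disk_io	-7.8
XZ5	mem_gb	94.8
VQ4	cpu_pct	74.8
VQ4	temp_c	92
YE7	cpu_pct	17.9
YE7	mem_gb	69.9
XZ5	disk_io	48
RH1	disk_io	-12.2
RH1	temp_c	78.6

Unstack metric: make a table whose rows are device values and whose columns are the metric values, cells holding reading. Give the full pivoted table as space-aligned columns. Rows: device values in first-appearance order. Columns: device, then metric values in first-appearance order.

device  cpu_pct  mem_gb  disk_io  temp_c
RH1     42       -7.7    -12.2    78.6  
YE7     17.9     69.9    9.6      11.5  
XZ5     73.2     94.8    48       96.5  
VQ4     74.8     -6.1    -7.8     92    

Columns: device plus the 4 distinct metric values (cpu_pct, mem_gb, disk_io, temp_c).
For example, row RH1 column cpu_pct takes reading=42 from the long row (RH1, cpu_pct).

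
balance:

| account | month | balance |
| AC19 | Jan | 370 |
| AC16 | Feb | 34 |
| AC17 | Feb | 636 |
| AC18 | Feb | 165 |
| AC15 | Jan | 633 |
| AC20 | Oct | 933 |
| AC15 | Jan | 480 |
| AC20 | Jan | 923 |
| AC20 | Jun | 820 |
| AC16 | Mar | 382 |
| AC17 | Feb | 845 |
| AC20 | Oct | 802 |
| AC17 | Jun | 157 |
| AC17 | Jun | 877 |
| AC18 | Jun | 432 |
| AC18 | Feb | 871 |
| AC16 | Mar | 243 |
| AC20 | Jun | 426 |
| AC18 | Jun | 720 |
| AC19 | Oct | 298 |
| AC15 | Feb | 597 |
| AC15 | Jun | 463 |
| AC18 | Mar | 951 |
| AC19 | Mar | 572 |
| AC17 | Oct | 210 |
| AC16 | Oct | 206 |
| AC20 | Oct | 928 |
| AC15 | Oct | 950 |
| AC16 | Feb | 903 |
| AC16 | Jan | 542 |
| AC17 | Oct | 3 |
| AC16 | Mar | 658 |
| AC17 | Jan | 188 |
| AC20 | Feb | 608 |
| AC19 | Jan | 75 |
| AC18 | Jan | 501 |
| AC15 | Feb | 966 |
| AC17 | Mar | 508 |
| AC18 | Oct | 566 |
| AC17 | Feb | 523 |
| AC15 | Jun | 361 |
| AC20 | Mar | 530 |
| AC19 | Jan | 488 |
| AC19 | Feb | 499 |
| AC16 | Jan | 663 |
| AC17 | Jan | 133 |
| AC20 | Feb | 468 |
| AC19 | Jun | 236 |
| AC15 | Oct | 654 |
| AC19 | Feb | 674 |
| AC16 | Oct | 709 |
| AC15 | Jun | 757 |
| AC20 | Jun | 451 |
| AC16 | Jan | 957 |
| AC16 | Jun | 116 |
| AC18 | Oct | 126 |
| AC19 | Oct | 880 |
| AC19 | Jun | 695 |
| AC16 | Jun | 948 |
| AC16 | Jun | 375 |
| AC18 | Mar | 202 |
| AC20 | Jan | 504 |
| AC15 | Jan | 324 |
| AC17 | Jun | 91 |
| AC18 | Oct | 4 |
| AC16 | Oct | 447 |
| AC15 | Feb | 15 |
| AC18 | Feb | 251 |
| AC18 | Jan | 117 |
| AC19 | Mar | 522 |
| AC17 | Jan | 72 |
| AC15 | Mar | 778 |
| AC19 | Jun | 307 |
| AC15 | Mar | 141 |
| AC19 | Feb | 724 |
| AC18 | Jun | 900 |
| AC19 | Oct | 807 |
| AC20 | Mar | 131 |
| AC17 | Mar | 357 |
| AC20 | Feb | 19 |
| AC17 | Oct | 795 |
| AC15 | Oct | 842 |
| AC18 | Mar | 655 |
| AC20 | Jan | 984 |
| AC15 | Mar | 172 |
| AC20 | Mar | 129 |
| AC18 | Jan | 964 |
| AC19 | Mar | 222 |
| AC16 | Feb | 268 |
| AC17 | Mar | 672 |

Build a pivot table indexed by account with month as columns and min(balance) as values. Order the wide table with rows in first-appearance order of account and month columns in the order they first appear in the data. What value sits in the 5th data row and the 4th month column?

361

With rows in first-appearance order of account, row 5 is account=AC15. month columns in first-appearance order: Jan, Feb, Oct, Jun, Mar; column 4 is Jun.
Long rows with account=AC15, month=Jun: min(463, 361, 757) = 361.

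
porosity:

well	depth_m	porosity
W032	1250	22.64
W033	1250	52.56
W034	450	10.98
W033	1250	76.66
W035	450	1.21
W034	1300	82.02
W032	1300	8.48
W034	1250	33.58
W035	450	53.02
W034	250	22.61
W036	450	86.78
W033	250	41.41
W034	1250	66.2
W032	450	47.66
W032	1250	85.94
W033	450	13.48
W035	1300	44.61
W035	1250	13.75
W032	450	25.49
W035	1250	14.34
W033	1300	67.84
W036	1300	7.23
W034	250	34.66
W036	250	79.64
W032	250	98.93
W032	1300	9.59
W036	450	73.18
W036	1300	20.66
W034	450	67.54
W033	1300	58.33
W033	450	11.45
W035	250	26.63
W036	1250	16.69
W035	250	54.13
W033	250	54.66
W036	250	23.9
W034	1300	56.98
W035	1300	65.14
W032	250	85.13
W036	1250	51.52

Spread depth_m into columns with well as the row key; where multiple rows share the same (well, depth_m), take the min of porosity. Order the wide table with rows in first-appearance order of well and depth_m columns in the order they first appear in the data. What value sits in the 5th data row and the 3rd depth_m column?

7.23

With rows in first-appearance order of well, row 5 is well=W036. depth_m columns in first-appearance order: 1250, 450, 1300, 250; column 3 is 1300.
Long rows with well=W036, depth_m=1300: min(7.23, 20.66) = 7.23.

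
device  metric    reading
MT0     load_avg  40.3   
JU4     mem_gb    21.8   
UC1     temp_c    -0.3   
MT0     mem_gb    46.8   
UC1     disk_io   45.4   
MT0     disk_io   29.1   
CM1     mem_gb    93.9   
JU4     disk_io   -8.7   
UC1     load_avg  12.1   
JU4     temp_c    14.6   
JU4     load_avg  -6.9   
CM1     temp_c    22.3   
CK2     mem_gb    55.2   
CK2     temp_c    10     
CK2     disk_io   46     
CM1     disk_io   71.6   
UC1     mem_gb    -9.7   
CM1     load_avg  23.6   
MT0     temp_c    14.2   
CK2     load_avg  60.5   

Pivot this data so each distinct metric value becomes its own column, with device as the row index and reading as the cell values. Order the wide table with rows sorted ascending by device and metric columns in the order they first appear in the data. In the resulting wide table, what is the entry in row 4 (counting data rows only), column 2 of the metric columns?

With rows sorted ascending by device, row 4 is device=MT0. metric columns in first-appearance order: load_avg, mem_gb, temp_c, disk_io; column 2 is mem_gb.
Long rows with device=MT0, metric=mem_gb: reading = 46.8.

46.8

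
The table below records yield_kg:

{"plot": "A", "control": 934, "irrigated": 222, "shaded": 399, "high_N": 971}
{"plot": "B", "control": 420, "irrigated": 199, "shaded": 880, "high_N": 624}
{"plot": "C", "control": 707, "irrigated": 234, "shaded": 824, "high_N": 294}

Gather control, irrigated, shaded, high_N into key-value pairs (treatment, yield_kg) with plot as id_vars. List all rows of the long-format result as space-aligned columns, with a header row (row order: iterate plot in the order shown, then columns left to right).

plot  treatment  yield_kg
A     control    934     
A     irrigated  222     
A     shaded     399     
A     high_N     971     
B     control    420     
B     irrigated  199     
B     shaded     880     
B     high_N     624     
C     control    707     
C     irrigated  234     
C     shaded     824     
C     high_N     294     

Each (plot, column) pair becomes one row: 3 × 4 = 12 rows.
For example, (A, control) → yield_kg=934.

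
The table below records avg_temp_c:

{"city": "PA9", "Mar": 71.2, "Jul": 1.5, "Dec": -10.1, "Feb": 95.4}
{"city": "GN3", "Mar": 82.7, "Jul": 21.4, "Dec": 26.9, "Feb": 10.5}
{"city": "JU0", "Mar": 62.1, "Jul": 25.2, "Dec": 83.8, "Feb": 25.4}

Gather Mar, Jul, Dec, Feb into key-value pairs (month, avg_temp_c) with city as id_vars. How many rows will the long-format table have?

3 city values × 4 melted columns = 12 rows.

12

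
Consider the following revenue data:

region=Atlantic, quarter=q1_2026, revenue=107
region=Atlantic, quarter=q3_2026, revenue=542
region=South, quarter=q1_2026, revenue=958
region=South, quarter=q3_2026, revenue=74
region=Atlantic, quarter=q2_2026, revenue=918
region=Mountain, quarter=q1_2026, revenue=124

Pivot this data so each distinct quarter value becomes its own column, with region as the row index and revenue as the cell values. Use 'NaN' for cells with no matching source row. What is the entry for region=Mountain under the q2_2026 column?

NaN

No long-format row has region=Mountain and quarter=q2_2026, so the cell is NaN.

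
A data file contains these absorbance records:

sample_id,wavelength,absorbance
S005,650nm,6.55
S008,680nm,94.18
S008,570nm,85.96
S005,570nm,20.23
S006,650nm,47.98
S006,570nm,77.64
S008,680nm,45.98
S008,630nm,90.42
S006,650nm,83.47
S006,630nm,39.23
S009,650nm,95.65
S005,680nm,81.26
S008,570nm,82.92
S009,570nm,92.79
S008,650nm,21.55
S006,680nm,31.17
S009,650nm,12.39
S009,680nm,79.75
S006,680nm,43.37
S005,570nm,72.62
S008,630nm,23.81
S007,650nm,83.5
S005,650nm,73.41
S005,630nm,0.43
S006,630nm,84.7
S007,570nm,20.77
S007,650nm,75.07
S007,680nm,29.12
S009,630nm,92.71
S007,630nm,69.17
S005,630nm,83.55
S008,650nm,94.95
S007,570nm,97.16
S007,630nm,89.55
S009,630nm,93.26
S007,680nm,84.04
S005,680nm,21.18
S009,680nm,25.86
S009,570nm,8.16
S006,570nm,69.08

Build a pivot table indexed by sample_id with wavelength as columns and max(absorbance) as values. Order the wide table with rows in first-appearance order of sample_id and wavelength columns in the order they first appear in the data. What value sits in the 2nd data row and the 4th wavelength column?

With rows in first-appearance order of sample_id, row 2 is sample_id=S008. wavelength columns in first-appearance order: 650nm, 680nm, 570nm, 630nm; column 4 is 630nm.
Long rows with sample_id=S008, wavelength=630nm: max(90.42, 23.81) = 90.42.

90.42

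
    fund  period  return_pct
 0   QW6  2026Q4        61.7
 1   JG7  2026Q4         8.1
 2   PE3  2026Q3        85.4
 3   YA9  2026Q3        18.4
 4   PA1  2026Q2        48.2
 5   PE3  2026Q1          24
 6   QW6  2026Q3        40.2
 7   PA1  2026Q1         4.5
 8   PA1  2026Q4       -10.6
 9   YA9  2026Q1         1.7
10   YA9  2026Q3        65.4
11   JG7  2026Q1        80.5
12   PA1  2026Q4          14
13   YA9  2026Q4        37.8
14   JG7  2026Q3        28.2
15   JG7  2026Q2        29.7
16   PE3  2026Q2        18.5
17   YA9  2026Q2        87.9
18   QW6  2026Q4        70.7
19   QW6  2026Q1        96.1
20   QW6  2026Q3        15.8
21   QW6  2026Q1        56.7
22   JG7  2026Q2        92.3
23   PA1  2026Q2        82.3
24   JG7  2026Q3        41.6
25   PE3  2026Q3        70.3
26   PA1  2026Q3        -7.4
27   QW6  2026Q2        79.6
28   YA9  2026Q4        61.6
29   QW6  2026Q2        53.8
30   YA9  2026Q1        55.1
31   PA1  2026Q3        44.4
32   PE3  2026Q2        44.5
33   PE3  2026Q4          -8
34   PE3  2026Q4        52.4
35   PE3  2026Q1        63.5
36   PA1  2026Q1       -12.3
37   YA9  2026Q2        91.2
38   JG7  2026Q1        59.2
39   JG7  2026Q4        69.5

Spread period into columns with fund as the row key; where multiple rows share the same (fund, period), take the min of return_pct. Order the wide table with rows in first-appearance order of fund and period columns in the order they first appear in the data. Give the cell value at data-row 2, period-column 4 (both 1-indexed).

59.2

With rows in first-appearance order of fund, row 2 is fund=JG7. period columns in first-appearance order: 2026Q4, 2026Q3, 2026Q2, 2026Q1; column 4 is 2026Q1.
Long rows with fund=JG7, period=2026Q1: min(80.5, 59.2) = 59.2.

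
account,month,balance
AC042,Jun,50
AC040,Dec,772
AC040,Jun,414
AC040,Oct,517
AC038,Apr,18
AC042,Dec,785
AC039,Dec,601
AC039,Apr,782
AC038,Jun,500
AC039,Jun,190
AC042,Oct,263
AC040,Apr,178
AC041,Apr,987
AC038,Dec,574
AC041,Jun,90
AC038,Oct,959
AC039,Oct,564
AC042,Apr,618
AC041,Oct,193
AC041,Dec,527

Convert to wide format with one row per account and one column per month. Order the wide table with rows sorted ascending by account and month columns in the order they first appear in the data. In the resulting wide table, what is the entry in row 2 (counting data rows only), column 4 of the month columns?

With rows sorted ascending by account, row 2 is account=AC039. month columns in first-appearance order: Jun, Dec, Oct, Apr; column 4 is Apr.
Long rows with account=AC039, month=Apr: balance = 782.

782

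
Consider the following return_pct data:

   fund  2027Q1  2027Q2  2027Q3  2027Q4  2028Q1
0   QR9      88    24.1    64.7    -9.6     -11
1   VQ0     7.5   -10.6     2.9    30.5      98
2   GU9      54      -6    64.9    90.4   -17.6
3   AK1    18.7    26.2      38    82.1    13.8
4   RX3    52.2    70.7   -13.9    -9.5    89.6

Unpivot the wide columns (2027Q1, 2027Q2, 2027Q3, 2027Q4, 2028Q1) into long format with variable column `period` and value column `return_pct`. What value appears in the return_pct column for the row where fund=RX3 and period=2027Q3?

-13.9

Unpivoting turns each (fund, wide-column) pair into one long row.
The wide cell at row RX3, column 2027Q3 holds -13.9, so the long row (RX3, 2027Q3) has return_pct=-13.9.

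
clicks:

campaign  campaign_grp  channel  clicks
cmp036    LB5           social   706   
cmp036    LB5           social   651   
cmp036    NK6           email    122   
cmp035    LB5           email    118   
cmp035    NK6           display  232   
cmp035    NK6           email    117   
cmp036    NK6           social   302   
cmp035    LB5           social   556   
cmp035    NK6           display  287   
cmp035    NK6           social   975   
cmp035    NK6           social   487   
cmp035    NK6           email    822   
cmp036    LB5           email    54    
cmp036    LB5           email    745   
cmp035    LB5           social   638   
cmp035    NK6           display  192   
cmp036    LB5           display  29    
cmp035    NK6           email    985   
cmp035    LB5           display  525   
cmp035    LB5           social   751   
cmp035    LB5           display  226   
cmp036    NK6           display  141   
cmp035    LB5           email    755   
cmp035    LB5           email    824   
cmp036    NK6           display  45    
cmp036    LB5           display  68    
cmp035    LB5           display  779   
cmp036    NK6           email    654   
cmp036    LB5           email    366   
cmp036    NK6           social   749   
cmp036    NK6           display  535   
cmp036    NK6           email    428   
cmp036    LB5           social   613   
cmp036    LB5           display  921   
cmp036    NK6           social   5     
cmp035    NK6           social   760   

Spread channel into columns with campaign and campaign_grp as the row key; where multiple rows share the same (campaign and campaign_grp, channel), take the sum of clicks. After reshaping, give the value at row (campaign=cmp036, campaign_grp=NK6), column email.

Rows with campaign=cmp036, campaign_grp=NK6 and channel=email: clicks values are 122, 654, 428.
122 + 654 + 428 = 1204.

1204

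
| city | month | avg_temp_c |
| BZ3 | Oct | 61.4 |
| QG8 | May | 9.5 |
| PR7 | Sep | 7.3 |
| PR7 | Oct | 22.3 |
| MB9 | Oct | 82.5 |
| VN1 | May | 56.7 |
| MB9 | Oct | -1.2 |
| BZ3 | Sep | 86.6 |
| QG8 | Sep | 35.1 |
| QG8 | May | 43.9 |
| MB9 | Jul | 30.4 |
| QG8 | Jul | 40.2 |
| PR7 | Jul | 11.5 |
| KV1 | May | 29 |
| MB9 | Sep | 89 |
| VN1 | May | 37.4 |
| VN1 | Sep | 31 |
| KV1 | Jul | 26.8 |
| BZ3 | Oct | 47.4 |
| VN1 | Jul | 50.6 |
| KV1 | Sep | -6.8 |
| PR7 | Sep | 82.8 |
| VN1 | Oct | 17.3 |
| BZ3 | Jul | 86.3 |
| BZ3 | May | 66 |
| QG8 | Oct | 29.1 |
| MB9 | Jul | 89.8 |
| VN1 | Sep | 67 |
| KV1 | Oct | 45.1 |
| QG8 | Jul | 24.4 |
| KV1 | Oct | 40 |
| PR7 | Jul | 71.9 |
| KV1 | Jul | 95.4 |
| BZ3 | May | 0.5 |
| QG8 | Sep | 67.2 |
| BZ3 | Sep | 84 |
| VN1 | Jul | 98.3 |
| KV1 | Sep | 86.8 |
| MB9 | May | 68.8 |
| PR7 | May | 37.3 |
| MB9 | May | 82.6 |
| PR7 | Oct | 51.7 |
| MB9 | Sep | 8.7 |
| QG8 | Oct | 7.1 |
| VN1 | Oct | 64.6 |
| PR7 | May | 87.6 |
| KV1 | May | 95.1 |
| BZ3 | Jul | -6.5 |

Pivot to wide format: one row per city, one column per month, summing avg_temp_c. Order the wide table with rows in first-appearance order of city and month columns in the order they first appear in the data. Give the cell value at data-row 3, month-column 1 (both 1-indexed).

With rows in first-appearance order of city, row 3 is city=PR7. month columns in first-appearance order: Oct, May, Sep, Jul; column 1 is Oct.
Long rows with city=PR7, month=Oct: 22.3 + 51.7 = 74.

74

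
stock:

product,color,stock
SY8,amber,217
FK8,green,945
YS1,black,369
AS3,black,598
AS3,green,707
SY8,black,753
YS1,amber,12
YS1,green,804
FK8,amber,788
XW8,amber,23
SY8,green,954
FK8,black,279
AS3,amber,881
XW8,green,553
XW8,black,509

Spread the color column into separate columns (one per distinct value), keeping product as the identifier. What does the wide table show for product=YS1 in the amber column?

12

Wide layout: rows indexed by product, columns are the 3 distinct color values (amber, green, black).
Cell (product=YS1, color=amber) draws from the long row where product=YS1 and color=amber, which has stock=12.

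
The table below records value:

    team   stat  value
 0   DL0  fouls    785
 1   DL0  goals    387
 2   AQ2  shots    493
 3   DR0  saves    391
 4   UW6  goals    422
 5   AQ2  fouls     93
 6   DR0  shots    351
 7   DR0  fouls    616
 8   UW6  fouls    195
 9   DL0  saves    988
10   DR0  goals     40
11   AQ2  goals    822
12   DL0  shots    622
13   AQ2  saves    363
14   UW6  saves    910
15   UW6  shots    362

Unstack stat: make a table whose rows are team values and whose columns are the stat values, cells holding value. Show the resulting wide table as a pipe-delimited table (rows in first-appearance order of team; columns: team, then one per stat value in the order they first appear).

Columns: team plus the 4 distinct stat values (fouls, goals, shots, saves).
For example, row DL0 column fouls takes value=785 from the long row (DL0, fouls).

| team | fouls | goals | shots | saves |
| DL0 | 785 | 387 | 622 | 988 |
| AQ2 | 93 | 822 | 493 | 363 |
| DR0 | 616 | 40 | 351 | 391 |
| UW6 | 195 | 422 | 362 | 910 |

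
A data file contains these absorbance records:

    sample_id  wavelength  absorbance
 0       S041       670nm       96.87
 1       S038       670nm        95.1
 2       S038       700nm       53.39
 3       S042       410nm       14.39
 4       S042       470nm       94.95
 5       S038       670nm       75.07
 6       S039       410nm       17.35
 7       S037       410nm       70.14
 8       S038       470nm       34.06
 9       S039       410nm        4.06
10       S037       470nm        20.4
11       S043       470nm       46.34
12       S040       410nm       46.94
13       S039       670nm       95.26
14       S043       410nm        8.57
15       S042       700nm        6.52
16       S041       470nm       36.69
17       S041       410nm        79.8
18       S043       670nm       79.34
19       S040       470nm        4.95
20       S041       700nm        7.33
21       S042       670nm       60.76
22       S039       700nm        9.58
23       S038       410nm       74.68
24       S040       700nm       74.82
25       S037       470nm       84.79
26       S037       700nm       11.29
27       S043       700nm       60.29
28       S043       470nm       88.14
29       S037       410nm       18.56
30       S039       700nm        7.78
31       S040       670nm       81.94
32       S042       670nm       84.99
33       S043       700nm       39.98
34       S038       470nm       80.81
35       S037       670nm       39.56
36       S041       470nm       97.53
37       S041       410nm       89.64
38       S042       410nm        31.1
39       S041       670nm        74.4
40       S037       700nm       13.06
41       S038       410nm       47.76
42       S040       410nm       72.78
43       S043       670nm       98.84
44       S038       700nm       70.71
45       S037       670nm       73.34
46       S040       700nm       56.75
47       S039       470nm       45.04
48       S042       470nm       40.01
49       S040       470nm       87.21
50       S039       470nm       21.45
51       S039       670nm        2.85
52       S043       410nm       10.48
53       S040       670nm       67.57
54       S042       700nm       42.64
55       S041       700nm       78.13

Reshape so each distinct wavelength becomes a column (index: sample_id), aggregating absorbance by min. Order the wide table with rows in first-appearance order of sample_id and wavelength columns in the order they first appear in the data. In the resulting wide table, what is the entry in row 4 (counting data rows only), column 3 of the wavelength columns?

With rows in first-appearance order of sample_id, row 4 is sample_id=S039. wavelength columns in first-appearance order: 670nm, 700nm, 410nm, 470nm; column 3 is 410nm.
Long rows with sample_id=S039, wavelength=410nm: min(17.35, 4.06) = 4.06.

4.06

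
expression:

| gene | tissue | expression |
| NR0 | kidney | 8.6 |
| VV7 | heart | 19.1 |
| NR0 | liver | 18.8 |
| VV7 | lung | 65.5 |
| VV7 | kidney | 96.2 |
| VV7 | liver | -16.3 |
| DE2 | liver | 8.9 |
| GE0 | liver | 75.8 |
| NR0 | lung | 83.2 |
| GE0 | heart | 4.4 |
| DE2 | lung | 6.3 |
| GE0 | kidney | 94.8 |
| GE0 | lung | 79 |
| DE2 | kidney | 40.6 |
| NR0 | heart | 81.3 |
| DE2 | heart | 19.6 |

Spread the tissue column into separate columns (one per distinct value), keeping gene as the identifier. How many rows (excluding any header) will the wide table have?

4 distinct gene values → 4 rows.

4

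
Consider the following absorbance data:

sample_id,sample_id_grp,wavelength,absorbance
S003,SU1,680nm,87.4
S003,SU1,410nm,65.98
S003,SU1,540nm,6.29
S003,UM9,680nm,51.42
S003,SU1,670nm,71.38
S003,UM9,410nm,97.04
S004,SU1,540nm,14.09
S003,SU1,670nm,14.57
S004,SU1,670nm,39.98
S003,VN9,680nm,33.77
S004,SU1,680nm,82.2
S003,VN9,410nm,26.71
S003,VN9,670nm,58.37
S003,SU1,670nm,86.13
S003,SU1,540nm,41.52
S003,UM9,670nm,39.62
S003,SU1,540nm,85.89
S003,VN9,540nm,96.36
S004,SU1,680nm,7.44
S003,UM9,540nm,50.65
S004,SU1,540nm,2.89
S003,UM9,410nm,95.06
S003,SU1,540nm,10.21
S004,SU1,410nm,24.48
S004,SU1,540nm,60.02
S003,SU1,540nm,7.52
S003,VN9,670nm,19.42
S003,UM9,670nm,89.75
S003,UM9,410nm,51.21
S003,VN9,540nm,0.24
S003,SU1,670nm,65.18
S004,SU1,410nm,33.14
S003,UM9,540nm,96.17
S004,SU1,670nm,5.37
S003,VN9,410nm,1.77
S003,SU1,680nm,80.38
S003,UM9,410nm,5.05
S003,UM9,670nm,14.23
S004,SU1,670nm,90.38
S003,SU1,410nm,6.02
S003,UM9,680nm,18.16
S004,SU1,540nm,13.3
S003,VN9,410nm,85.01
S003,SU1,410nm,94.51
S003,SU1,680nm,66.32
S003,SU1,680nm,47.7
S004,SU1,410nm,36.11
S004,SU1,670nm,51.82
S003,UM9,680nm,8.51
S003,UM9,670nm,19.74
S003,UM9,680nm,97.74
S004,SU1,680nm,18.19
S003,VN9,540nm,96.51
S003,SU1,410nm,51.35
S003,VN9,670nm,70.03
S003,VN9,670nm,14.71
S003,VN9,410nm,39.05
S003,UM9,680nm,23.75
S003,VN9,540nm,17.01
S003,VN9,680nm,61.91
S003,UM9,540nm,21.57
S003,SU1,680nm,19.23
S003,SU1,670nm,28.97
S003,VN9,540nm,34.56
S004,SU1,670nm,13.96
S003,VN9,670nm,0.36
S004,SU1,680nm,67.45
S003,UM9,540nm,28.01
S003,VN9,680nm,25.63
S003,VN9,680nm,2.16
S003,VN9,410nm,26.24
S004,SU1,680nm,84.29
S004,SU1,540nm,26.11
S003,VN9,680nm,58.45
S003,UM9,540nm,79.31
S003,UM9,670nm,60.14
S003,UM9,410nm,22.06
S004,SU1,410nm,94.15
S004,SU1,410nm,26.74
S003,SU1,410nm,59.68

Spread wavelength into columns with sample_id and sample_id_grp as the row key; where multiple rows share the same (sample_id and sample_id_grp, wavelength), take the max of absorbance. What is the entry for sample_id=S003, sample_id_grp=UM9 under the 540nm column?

Rows with sample_id=S003, sample_id_grp=UM9 and wavelength=540nm: absorbance values are 50.65, 96.17, 21.57, 28.01, 79.31.
max(50.65, 96.17, 21.57, 28.01, 79.31) = 96.17.

96.17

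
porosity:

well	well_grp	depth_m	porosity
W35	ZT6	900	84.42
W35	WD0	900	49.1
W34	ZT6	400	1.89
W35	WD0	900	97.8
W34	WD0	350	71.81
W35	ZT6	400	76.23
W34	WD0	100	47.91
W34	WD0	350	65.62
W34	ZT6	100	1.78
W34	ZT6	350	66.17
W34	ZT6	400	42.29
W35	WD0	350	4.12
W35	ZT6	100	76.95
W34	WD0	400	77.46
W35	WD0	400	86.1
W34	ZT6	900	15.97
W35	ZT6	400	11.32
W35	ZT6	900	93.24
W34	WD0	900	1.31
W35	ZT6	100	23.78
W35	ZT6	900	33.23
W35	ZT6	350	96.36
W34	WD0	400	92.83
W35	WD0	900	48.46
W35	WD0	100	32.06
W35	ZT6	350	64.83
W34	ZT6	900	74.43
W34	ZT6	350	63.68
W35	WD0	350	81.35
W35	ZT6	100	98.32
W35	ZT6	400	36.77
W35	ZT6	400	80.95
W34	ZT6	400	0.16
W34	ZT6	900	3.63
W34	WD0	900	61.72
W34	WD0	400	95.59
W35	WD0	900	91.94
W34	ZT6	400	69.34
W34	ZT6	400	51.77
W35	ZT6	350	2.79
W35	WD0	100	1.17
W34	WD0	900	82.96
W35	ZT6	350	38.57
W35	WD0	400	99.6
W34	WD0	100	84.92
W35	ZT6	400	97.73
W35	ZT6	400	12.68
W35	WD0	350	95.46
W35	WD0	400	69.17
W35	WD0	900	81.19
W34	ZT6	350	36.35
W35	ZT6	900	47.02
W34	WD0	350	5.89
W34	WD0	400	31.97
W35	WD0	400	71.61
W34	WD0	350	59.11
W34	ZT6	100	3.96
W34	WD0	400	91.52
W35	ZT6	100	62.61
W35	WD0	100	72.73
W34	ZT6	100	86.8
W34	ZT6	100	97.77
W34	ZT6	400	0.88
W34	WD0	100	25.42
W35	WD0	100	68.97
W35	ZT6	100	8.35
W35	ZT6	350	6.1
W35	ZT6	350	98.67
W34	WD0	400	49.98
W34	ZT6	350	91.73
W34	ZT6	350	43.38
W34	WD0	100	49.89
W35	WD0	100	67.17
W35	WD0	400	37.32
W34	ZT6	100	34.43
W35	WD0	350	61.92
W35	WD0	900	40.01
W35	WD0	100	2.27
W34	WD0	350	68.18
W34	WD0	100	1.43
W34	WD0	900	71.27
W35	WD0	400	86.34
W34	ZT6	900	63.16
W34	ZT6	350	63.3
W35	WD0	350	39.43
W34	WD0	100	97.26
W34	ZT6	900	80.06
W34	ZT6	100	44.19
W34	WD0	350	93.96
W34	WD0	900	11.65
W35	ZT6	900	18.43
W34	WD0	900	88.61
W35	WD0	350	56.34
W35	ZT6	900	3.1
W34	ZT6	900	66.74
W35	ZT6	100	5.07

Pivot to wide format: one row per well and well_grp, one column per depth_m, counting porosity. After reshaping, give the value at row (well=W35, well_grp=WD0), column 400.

6

Rows with well=W35, well_grp=WD0 and depth_m=400: porosity values are 86.1, 99.6, 69.17, 71.61, 37.32, 86.34.
6 rows match — count = 6.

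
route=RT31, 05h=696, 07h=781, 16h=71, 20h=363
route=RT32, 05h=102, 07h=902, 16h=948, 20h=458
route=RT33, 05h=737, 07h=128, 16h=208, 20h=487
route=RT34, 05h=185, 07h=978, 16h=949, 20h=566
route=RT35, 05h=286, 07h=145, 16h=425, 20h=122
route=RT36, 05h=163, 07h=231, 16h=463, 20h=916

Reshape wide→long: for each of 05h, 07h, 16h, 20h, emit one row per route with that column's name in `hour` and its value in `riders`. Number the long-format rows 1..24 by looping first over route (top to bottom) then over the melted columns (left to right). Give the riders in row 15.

24 rows total (6 × 4). Row 15: index ⌊(15-1)/4⌋ = 3 into route → RT34; (15-1) mod 4 = 2 into the melted columns → 16h.
So row 15 is (RT34, 16h, 949); riders = 949.

949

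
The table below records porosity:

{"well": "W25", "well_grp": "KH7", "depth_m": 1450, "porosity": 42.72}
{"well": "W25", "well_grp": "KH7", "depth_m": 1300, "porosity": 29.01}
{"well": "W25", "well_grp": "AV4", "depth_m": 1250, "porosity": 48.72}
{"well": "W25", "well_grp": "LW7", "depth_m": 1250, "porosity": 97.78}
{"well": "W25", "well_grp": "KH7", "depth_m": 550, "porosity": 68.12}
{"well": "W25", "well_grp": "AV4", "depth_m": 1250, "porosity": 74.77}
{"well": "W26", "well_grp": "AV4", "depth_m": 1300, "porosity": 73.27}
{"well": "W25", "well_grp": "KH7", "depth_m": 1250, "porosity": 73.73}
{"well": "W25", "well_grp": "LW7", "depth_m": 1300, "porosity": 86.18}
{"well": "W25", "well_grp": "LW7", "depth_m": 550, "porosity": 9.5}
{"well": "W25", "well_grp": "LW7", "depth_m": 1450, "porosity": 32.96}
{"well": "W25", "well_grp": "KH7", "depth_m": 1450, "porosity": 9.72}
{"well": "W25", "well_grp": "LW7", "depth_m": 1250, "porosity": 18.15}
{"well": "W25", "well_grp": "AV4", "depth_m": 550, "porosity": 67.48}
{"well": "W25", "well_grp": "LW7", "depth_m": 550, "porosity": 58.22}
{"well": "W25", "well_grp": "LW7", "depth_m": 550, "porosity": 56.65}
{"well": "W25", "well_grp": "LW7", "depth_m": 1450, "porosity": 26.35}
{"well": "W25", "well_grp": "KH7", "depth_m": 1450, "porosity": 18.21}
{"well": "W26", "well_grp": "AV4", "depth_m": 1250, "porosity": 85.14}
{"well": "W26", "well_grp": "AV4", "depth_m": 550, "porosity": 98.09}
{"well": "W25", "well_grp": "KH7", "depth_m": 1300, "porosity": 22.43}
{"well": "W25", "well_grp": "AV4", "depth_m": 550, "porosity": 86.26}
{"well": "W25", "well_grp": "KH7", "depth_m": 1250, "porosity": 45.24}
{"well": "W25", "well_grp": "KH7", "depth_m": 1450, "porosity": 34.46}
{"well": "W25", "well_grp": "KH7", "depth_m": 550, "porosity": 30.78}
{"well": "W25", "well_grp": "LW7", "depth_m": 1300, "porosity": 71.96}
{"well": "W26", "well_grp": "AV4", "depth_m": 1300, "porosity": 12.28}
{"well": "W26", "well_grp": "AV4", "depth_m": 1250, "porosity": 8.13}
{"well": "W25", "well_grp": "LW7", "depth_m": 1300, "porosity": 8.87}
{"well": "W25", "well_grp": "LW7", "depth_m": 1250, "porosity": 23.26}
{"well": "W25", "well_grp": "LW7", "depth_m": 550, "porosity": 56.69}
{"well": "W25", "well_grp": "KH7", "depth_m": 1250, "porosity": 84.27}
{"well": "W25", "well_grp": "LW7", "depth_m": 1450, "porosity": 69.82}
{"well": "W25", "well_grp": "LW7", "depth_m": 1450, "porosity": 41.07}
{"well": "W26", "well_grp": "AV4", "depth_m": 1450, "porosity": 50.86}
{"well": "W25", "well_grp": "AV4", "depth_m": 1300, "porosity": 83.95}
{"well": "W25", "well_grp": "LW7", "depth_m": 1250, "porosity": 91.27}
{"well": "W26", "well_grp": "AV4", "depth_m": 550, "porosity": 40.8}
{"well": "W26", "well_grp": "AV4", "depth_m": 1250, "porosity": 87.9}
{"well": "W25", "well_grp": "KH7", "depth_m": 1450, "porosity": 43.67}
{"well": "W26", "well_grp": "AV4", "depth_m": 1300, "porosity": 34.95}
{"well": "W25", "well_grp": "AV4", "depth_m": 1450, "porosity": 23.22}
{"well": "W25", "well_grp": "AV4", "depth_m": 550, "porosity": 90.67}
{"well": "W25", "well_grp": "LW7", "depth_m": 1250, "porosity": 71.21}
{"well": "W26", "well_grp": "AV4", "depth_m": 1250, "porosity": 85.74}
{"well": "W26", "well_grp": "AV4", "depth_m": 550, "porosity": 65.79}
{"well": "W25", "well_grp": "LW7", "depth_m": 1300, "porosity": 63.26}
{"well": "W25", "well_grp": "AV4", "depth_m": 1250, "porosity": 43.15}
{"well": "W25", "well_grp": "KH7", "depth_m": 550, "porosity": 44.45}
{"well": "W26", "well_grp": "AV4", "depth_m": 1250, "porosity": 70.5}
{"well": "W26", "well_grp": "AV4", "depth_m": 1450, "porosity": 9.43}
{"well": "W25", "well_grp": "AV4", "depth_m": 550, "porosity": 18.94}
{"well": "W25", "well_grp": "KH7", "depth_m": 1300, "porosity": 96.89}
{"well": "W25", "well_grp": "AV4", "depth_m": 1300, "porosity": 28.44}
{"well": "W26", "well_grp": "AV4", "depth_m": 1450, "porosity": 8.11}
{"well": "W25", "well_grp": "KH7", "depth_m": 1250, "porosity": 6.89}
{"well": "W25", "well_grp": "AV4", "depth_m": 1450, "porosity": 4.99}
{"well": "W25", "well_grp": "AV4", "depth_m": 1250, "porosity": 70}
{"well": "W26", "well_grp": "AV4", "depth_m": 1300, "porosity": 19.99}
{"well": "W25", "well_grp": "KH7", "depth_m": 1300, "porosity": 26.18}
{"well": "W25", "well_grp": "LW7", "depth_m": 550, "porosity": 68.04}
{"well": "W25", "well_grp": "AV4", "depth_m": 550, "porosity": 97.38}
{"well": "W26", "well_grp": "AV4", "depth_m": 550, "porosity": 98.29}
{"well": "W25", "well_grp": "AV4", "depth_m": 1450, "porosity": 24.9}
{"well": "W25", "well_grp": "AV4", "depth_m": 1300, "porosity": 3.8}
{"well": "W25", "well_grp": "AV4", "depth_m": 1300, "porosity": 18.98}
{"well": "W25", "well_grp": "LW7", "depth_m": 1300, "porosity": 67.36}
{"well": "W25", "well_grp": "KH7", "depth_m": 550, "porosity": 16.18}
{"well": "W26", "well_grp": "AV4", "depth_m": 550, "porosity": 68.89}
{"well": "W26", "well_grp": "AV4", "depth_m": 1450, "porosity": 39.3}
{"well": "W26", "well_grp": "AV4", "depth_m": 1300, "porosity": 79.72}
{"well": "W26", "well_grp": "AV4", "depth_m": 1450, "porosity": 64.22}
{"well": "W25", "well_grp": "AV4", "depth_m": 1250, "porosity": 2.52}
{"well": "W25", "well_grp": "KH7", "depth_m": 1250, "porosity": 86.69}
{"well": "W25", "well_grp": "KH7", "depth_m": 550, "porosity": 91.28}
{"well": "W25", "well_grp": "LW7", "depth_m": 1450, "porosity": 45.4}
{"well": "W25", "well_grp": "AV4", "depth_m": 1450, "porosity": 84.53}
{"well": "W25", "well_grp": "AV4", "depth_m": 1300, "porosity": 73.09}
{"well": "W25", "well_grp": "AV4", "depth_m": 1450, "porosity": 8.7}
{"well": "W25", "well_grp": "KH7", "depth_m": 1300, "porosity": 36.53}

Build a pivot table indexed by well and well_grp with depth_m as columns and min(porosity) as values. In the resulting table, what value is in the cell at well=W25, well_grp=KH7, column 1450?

Rows with well=W25, well_grp=KH7 and depth_m=1450: porosity values are 42.72, 9.72, 18.21, 34.46, 43.67.
min(42.72, 9.72, 18.21, 34.46, 43.67) = 9.72.

9.72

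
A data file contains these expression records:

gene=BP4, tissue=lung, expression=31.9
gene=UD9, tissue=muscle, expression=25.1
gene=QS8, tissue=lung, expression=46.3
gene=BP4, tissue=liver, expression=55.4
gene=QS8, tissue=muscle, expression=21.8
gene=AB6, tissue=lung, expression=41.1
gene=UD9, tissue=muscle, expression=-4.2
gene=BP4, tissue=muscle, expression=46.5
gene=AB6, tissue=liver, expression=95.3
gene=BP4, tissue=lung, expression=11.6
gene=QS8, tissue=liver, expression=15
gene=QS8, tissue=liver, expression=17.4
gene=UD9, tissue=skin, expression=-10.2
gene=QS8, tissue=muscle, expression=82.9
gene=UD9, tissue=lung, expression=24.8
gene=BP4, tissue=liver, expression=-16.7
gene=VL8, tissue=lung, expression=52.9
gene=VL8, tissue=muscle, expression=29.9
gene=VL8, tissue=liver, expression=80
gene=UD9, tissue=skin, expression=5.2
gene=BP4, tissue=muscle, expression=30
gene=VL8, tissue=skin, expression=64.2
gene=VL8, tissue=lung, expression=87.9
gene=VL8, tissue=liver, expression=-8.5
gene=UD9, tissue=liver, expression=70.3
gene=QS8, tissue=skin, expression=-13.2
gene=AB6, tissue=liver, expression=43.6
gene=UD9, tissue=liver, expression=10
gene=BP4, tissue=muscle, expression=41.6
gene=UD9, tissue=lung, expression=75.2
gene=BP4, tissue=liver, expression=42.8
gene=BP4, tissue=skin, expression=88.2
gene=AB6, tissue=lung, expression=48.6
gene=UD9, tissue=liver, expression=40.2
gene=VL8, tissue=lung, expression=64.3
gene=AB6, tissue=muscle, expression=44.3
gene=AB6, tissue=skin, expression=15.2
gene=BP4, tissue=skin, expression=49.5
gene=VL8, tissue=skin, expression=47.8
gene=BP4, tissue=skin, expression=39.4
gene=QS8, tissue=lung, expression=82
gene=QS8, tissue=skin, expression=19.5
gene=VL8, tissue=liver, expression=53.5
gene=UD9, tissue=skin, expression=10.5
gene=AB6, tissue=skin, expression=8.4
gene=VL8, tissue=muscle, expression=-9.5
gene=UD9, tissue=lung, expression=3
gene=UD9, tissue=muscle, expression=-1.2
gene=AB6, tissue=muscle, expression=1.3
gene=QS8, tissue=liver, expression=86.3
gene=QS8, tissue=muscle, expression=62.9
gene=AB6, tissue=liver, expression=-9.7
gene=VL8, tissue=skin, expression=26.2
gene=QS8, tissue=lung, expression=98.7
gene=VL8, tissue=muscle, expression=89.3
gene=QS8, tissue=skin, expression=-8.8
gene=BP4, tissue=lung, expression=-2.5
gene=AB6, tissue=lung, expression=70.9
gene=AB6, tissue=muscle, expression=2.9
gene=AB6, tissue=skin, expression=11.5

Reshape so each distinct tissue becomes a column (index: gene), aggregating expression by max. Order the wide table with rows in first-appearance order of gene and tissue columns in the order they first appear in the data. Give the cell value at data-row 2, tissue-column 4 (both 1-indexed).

With rows in first-appearance order of gene, row 2 is gene=UD9. tissue columns in first-appearance order: lung, muscle, liver, skin; column 4 is skin.
Long rows with gene=UD9, tissue=skin: max(-10.2, 5.2, 10.5) = 10.5.

10.5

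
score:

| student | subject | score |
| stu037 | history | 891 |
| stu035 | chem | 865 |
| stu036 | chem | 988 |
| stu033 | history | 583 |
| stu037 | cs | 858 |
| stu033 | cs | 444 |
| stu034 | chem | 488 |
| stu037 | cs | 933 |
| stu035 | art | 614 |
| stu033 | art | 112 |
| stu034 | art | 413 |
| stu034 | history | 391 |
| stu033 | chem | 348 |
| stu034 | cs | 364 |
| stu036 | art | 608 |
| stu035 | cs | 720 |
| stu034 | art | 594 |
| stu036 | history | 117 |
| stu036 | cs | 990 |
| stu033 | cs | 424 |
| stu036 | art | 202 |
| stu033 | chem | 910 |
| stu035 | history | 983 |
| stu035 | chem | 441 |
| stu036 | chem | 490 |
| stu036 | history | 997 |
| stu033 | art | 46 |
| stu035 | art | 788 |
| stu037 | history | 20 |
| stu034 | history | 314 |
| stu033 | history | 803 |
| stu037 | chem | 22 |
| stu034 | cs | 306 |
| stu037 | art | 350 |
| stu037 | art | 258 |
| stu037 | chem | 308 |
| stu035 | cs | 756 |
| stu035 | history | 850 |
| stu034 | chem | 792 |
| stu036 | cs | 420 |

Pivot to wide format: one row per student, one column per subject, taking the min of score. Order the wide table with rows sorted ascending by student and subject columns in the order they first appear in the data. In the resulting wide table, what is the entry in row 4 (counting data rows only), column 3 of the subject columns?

420

With rows sorted ascending by student, row 4 is student=stu036. subject columns in first-appearance order: history, chem, cs, art; column 3 is cs.
Long rows with student=stu036, subject=cs: min(990, 420) = 420.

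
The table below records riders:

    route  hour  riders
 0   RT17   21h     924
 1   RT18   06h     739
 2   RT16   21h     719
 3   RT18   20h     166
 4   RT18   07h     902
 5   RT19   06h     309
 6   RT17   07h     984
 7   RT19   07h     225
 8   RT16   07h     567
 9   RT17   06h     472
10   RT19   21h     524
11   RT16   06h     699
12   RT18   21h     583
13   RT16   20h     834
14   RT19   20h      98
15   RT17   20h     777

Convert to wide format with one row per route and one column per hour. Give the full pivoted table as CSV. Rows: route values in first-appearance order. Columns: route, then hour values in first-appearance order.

Columns: route plus the 4 distinct hour values (21h, 06h, 20h, 07h).
For example, row RT17 column 21h takes riders=924 from the long row (RT17, 21h).

route,21h,06h,20h,07h
RT17,924,472,777,984
RT18,583,739,166,902
RT16,719,699,834,567
RT19,524,309,98,225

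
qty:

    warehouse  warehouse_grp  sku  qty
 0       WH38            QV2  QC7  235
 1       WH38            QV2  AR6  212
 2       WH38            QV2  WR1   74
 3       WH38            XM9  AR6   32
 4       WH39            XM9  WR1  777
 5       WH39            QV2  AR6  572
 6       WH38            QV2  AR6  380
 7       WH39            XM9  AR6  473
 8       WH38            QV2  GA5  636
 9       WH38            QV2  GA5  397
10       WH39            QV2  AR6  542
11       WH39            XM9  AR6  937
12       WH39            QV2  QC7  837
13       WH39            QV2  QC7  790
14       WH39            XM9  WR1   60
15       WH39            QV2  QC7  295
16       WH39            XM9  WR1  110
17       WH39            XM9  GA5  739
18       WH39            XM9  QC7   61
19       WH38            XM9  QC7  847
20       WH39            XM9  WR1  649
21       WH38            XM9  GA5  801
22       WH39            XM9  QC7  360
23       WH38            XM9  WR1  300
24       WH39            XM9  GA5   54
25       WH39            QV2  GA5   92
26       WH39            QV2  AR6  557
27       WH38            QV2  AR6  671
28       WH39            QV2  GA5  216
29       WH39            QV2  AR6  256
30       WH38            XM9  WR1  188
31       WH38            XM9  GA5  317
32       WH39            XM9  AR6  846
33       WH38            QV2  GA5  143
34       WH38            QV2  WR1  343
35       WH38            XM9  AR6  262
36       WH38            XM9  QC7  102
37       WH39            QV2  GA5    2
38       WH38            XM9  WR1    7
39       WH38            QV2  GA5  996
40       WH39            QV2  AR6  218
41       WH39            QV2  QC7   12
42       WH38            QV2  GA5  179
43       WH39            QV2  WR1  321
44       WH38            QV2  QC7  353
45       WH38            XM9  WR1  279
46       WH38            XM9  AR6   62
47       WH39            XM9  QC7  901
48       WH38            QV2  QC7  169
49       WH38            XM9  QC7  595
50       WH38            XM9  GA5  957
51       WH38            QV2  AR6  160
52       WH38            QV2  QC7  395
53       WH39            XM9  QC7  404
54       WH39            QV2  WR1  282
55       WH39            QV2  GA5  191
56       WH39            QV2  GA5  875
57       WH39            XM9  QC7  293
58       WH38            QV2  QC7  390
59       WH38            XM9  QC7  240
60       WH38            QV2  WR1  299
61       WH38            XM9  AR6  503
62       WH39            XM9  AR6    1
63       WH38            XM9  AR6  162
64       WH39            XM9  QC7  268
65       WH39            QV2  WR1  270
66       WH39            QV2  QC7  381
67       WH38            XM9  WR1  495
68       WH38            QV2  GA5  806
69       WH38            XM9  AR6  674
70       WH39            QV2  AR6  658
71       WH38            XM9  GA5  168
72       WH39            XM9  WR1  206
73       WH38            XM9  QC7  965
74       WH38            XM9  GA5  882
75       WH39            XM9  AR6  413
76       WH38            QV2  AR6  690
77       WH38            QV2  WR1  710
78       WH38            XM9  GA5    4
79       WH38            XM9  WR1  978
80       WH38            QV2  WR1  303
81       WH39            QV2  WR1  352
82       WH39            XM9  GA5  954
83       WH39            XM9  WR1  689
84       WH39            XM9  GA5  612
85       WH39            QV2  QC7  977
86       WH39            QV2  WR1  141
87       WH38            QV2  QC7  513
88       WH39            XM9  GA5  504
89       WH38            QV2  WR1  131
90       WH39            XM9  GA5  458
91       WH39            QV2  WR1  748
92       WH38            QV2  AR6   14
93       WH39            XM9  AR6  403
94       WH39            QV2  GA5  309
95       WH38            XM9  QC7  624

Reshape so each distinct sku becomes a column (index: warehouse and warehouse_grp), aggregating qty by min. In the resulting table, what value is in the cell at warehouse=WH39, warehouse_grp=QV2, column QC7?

Rows with warehouse=WH39, warehouse_grp=QV2 and sku=QC7: qty values are 837, 790, 295, 12, 381, 977.
min(837, 790, 295, 12, 381, 977) = 12.

12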